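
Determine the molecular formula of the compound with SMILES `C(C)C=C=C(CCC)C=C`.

Heavy atoms from the SMILES: 10 C.
Implicit hydrogens by atom environment:
  4 × C: 2 H each → 8
  2 × C: 3 H each → 6
  2 × C: 1 H each → 2
  2 × C: no H
  Total hydrogens = 16.
Molecular formula: C10H16

C10H16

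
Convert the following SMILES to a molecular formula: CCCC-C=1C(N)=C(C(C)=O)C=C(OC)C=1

Heavy atoms from the SMILES: 13 C, 1 N, 2 O.
Implicit hydrogens by atom environment:
  4 × C (aromatic): no H
  3 × C: 3 H each → 9
  3 × C: 2 H each → 6
  2 × C (aromatic): 1 H each → 2
  2 × O: no H
  1 × C: no H
  1 × N: 2 H
  Total hydrogens = 19.
Molecular formula: C13H19NO2

C13H19NO2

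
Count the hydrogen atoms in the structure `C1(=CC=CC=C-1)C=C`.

Hydrogens are implicit in SMILES; fill each atom to its normal valence:
  5 × C (aromatic): 1 H each → 5
  1 × C: 2 H
  1 × C: 1 H
  1 × C (aromatic): no H
  Total hydrogens = 8.

8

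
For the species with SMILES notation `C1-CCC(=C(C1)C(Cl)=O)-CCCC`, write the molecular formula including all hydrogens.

Heavy atoms from the SMILES: 11 C, 1 Cl, 1 O.
Implicit hydrogens by atom environment:
  7 × C: 2 H each → 14
  3 × C: no H
  1 × C: 3 H
  1 × Cl: no H
  1 × O: no H
  Total hydrogens = 17.
Molecular formula: C11H17ClO

C11H17ClO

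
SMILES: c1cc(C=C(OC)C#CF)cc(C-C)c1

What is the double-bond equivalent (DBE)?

7

Molecular formula from the SMILES: C13H13FO.
DoU = (2C + 2 + N − H − X)/2 = (2·13 + 2 + 0 − 13 − 1)/2 = 14/2 = 7.
(Structurally: 1 ring(s) + 6 π bond(s) = 7.)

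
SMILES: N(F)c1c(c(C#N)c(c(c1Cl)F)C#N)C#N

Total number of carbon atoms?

The symbol for carbon appears 9 times in the SMILES. Lowercase c denotes aromatic carbon and counts toward C.

9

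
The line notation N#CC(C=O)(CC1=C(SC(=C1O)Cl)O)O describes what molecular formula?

Heavy atoms from the SMILES: 8 C, 1 Cl, 1 N, 4 O, 1 S.
Implicit hydrogens by atom environment:
  4 × C (aromatic): no H
  3 × O: 1 H each → 3
  2 × C: no H
  1 × C: 2 H
  1 × C: 1 H
  1 × Cl: no H
  1 × N: no H
  1 × O: no H
  1 × S (aromatic): no H
  Total hydrogens = 6.
Molecular formula: C8H6ClNO4S

C8H6ClNO4S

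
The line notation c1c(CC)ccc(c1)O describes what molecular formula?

C8H10O

Heavy atoms from the SMILES: 8 C, 1 O.
Implicit hydrogens by atom environment:
  4 × C (aromatic): 1 H each → 4
  2 × C (aromatic): no H
  1 × C: 3 H
  1 × C: 2 H
  1 × O: 1 H
  Total hydrogens = 10.
Molecular formula: C8H10O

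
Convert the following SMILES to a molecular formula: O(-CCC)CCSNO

C5H13NO2S

Heavy atoms from the SMILES: 5 C, 1 N, 2 O, 1 S.
Implicit hydrogens by atom environment:
  4 × C: 2 H each → 8
  1 × C: 3 H
  1 × N: 1 H
  1 × O: 1 H
  1 × O: no H
  1 × S: no H
  Total hydrogens = 13.
Molecular formula: C5H13NO2S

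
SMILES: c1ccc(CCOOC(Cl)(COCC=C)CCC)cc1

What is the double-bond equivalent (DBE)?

Molecular formula from the SMILES: C16H23ClO3.
DoU = (2C + 2 + N − H − X)/2 = (2·16 + 2 + 0 − 23 − 1)/2 = 10/2 = 5.
(Structurally: 1 ring(s) + 4 π bond(s) = 5.)

5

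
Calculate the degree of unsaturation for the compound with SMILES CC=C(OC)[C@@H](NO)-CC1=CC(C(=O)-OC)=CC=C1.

Molecular formula from the SMILES: C14H19NO4.
DoU = (2C + 2 + N − H − X)/2 = (2·14 + 2 + 1 − 19 − 0)/2 = 12/2 = 6.
(Structurally: 1 ring(s) + 5 π bond(s) = 6.)

6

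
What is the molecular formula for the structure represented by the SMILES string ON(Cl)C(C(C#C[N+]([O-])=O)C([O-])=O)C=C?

C7H6ClN2O5-

Heavy atoms from the SMILES: 7 C, 1 Cl, 2 N, 5 O.
Implicit hydrogens by atom environment:
  3 × C: 1 H each → 3
  3 × C: no H
  2 × O: no H
  2 × O (charge -1): no H
  1 × C: 2 H
  1 × Cl: no H
  1 × N: no H
  1 × N (charge +1): no H
  1 × O: 1 H
  Total hydrogens = 6.
Net charge -1.
Molecular formula: C7H6ClN2O5-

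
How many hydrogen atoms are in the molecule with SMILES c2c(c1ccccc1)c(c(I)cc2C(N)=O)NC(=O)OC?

13

Hydrogens are implicit in SMILES; fill each atom to its normal valence:
  7 × C (aromatic): 1 H each → 7
  5 × C (aromatic): no H
  3 × O: no H
  2 × C: no H
  1 × C: 3 H
  1 × I: no H
  1 × N: 2 H
  1 × N: 1 H
  Total hydrogens = 13.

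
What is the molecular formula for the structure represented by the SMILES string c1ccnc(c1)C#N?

Heavy atoms from the SMILES: 6 C, 2 N.
Implicit hydrogens by atom environment:
  4 × C (aromatic): 1 H each → 4
  1 × C (aromatic): no H
  1 × C: no H
  1 × N (aromatic): no H
  1 × N: no H
  Total hydrogens = 4.
Molecular formula: C6H4N2

C6H4N2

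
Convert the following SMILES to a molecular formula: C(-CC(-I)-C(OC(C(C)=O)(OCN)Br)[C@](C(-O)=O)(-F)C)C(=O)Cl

Heavy atoms from the SMILES: 1 Br, 12 C, 1 Cl, 1 F, 1 I, 1 N, 6 O.
Implicit hydrogens by atom environment:
  5 × C: no H
  5 × O: no H
  3 × C: 2 H each → 6
  2 × C: 3 H each → 6
  2 × C: 1 H each → 2
  1 × Br: no H
  1 × Cl: no H
  1 × F: no H
  1 × I: no H
  1 × N: 2 H
  1 × O: 1 H
  Total hydrogens = 17.
Molecular formula: C12H17BrClFINO6

C12H17BrClFINO6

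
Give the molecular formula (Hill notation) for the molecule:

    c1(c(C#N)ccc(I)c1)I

C7H3I2N

Heavy atoms from the SMILES: 7 C, 2 I, 1 N.
Implicit hydrogens by atom environment:
  3 × C (aromatic): 1 H each → 3
  3 × C (aromatic): no H
  2 × I: no H
  1 × C: no H
  1 × N: no H
  Total hydrogens = 3.
Molecular formula: C7H3I2N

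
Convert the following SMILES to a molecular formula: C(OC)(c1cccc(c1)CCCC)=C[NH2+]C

Heavy atoms from the SMILES: 14 C, 1 N, 1 O.
Implicit hydrogens by atom environment:
  4 × C (aromatic): 1 H each → 4
  3 × C: 3 H each → 9
  3 × C: 2 H each → 6
  2 × C (aromatic): no H
  1 × C: 1 H
  1 × C: no H
  1 × N (charge +1): 2 H
  1 × O: no H
  Total hydrogens = 22.
Net charge +1.
Molecular formula: C14H22NO+

C14H22NO+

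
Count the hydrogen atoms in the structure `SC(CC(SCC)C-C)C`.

Hydrogens are implicit in SMILES; fill each atom to its normal valence:
  3 × C: 3 H each → 9
  3 × C: 2 H each → 6
  2 × C: 1 H each → 2
  1 × S: 1 H
  1 × S: no H
  Total hydrogens = 18.

18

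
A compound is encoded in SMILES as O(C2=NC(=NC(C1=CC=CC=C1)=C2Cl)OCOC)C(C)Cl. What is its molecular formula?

Heavy atoms from the SMILES: 14 C, 2 Cl, 2 N, 3 O.
Implicit hydrogens by atom environment:
  5 × C (aromatic): 1 H each → 5
  5 × C (aromatic): no H
  3 × O: no H
  2 × C: 3 H each → 6
  2 × Cl: no H
  2 × N (aromatic): no H
  1 × C: 2 H
  1 × C: 1 H
  Total hydrogens = 14.
Molecular formula: C14H14Cl2N2O3

C14H14Cl2N2O3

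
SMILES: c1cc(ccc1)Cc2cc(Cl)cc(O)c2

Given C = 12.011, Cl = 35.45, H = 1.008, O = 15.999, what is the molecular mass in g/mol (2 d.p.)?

Molecular formula: C13H11ClO.
M = 13×12.011 + 1×35.45 + 11×1.008 + 1×15.999 = 218.68 g/mol.

218.68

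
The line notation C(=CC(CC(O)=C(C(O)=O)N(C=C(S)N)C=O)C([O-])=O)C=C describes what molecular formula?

Heavy atoms from the SMILES: 13 C, 2 N, 6 O, 1 S.
Implicit hydrogens by atom environment:
  6 × C: 1 H each → 6
  5 × C: no H
  3 × O: no H
  2 × C: 2 H each → 4
  2 × O: 1 H each → 2
  1 × N: 2 H
  1 × N: no H
  1 × O (charge -1): no H
  1 × S: 1 H
  Total hydrogens = 15.
Net charge -1.
Molecular formula: C13H15N2O6S-

C13H15N2O6S-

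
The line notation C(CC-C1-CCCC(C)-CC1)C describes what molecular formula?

Heavy atoms from the SMILES: 12 C.
Implicit hydrogens by atom environment:
  8 × C: 2 H each → 16
  2 × C: 3 H each → 6
  2 × C: 1 H each → 2
  Total hydrogens = 24.
Molecular formula: C12H24

C12H24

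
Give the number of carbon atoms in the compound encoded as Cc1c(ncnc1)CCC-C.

The symbol for carbon appears 9 times in the SMILES. Lowercase c denotes aromatic carbon and counts toward C.

9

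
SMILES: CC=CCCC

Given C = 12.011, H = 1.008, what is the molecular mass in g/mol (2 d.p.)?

Molecular formula: C6H12.
M = 6×12.011 + 12×1.008 = 84.16 g/mol.

84.16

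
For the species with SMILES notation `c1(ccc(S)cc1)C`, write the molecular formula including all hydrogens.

C7H8S

Heavy atoms from the SMILES: 7 C, 1 S.
Implicit hydrogens by atom environment:
  4 × C (aromatic): 1 H each → 4
  2 × C (aromatic): no H
  1 × C: 3 H
  1 × S: 1 H
  Total hydrogens = 8.
Molecular formula: C7H8S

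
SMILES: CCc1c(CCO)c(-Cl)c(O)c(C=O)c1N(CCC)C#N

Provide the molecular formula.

C15H19ClN2O3

Heavy atoms from the SMILES: 15 C, 1 Cl, 2 N, 3 O.
Implicit hydrogens by atom environment:
  6 × C (aromatic): no H
  5 × C: 2 H each → 10
  2 × C: 3 H each → 6
  2 × N: no H
  2 × O: 1 H each → 2
  1 × C: 1 H
  1 × C: no H
  1 × Cl: no H
  1 × O: no H
  Total hydrogens = 19.
Molecular formula: C15H19ClN2O3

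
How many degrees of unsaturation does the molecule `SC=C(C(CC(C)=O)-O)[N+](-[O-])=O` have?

Molecular formula from the SMILES: C6H9NO4S.
DoU = (2C + 2 + N − H − X)/2 = (2·6 + 2 + 1 − 9 − 0)/2 = 6/2 = 3.
(Structurally: 0 ring(s) + 3 π bond(s) = 3.)

3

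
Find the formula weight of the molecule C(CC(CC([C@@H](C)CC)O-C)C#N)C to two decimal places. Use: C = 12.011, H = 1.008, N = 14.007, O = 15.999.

197.32

Molecular formula: C12H23NO.
M = 12×12.011 + 23×1.008 + 1×14.007 + 1×15.999 = 197.32 g/mol.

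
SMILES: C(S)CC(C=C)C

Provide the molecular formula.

Heavy atoms from the SMILES: 6 C, 1 S.
Implicit hydrogens by atom environment:
  3 × C: 2 H each → 6
  2 × C: 1 H each → 2
  1 × C: 3 H
  1 × S: 1 H
  Total hydrogens = 12.
Molecular formula: C6H12S

C6H12S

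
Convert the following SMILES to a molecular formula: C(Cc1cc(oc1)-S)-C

C7H10OS

Heavy atoms from the SMILES: 7 C, 1 O, 1 S.
Implicit hydrogens by atom environment:
  2 × C: 2 H each → 4
  2 × C (aromatic): 1 H each → 2
  2 × C (aromatic): no H
  1 × C: 3 H
  1 × O (aromatic): no H
  1 × S: 1 H
  Total hydrogens = 10.
Molecular formula: C7H10OS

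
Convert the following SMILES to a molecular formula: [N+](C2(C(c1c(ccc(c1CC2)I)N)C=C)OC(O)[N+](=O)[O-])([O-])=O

Heavy atoms from the SMILES: 13 C, 1 I, 3 N, 6 O.
Implicit hydrogens by atom environment:
  4 × C (aromatic): no H
  3 × C: 2 H each → 6
  3 × C: 1 H each → 3
  3 × O: no H
  2 × C (aromatic): 1 H each → 2
  2 × N (charge +1): no H
  2 × O (charge -1): no H
  1 × C: no H
  1 × I: no H
  1 × N: 2 H
  1 × O: 1 H
  Total hydrogens = 14.
Molecular formula: C13H14IN3O6

C13H14IN3O6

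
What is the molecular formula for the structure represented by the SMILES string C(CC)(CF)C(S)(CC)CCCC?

Heavy atoms from the SMILES: 11 C, 1 F, 1 S.
Implicit hydrogens by atom environment:
  6 × C: 2 H each → 12
  3 × C: 3 H each → 9
  1 × C: 1 H
  1 × C: no H
  1 × F: no H
  1 × S: 1 H
  Total hydrogens = 23.
Molecular formula: C11H23FS

C11H23FS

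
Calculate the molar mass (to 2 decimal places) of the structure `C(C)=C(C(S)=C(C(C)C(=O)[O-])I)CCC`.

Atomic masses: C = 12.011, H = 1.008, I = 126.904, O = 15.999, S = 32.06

Molecular formula: C11H16IO2S-.
M = 11×12.011 + 16×1.008 + 1×126.904 + 2×15.999 + 1×32.06 = 339.21 g/mol.

339.21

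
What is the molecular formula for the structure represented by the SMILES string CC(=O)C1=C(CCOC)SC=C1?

Heavy atoms from the SMILES: 9 C, 2 O, 1 S.
Implicit hydrogens by atom environment:
  2 × C: 3 H each → 6
  2 × C: 2 H each → 4
  2 × C (aromatic): 1 H each → 2
  2 × C (aromatic): no H
  2 × O: no H
  1 × C: no H
  1 × S (aromatic): no H
  Total hydrogens = 12.
Molecular formula: C9H12O2S

C9H12O2S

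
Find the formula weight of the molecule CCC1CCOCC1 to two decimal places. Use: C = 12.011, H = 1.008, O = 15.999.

114.19

Molecular formula: C7H14O.
M = 7×12.011 + 14×1.008 + 1×15.999 = 114.19 g/mol.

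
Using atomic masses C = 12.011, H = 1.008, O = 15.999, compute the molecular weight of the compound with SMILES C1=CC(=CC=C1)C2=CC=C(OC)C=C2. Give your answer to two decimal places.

Molecular formula: C13H12O.
M = 13×12.011 + 12×1.008 + 1×15.999 = 184.24 g/mol.

184.24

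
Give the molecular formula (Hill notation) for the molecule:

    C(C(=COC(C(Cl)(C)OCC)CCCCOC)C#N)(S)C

C15H26ClNO3S

Heavy atoms from the SMILES: 15 C, 1 Cl, 1 N, 3 O, 1 S.
Implicit hydrogens by atom environment:
  5 × C: 2 H each → 10
  4 × C: 3 H each → 12
  3 × C: 1 H each → 3
  3 × C: no H
  3 × O: no H
  1 × Cl: no H
  1 × N: no H
  1 × S: 1 H
  Total hydrogens = 26.
Molecular formula: C15H26ClNO3S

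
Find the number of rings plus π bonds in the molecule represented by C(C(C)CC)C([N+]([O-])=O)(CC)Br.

1

Molecular formula from the SMILES: C8H16BrNO2.
DoU = (2C + 2 + N − H − X)/2 = (2·8 + 2 + 1 − 16 − 1)/2 = 2/2 = 1.
(Structurally: 0 ring(s) + 1 π bond(s) = 1.)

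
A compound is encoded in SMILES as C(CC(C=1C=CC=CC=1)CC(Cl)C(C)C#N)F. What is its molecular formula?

C14H17ClFN

Heavy atoms from the SMILES: 14 C, 1 Cl, 1 F, 1 N.
Implicit hydrogens by atom environment:
  5 × C (aromatic): 1 H each → 5
  3 × C: 2 H each → 6
  3 × C: 1 H each → 3
  1 × C: 3 H
  1 × C: no H
  1 × C (aromatic): no H
  1 × Cl: no H
  1 × F: no H
  1 × N: no H
  Total hydrogens = 17.
Molecular formula: C14H17ClFN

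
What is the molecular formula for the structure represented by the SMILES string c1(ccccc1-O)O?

C6H6O2

Heavy atoms from the SMILES: 6 C, 2 O.
Implicit hydrogens by atom environment:
  4 × C (aromatic): 1 H each → 4
  2 × C (aromatic): no H
  2 × O: 1 H each → 2
  Total hydrogens = 6.
Molecular formula: C6H6O2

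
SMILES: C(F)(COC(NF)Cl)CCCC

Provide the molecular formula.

Heavy atoms from the SMILES: 7 C, 1 Cl, 2 F, 1 N, 1 O.
Implicit hydrogens by atom environment:
  4 × C: 2 H each → 8
  2 × C: 1 H each → 2
  2 × F: no H
  1 × C: 3 H
  1 × Cl: no H
  1 × N: 1 H
  1 × O: no H
  Total hydrogens = 14.
Molecular formula: C7H14ClF2NO

C7H14ClF2NO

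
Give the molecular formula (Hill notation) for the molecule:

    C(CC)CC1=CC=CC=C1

C10H14

Heavy atoms from the SMILES: 10 C.
Implicit hydrogens by atom environment:
  5 × C (aromatic): 1 H each → 5
  3 × C: 2 H each → 6
  1 × C: 3 H
  1 × C (aromatic): no H
  Total hydrogens = 14.
Molecular formula: C10H14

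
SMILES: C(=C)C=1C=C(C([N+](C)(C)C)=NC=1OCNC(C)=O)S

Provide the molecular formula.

C13H20N3O2S+

Heavy atoms from the SMILES: 13 C, 3 N, 2 O, 1 S.
Implicit hydrogens by atom environment:
  4 × C: 3 H each → 12
  4 × C (aromatic): no H
  2 × C: 2 H each → 4
  2 × O: no H
  1 × C (aromatic): 1 H
  1 × C: 1 H
  1 × C: no H
  1 × N: 1 H
  1 × N (aromatic): no H
  1 × N (charge +1): no H
  1 × S: 1 H
  Total hydrogens = 20.
Net charge +1.
Molecular formula: C13H20N3O2S+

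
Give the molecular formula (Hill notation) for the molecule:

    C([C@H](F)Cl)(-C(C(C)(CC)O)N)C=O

C8H15ClFNO2

Heavy atoms from the SMILES: 8 C, 1 Cl, 1 F, 1 N, 2 O.
Implicit hydrogens by atom environment:
  4 × C: 1 H each → 4
  2 × C: 3 H each → 6
  1 × C: 2 H
  1 × C: no H
  1 × Cl: no H
  1 × F: no H
  1 × N: 2 H
  1 × O: 1 H
  1 × O: no H
  Total hydrogens = 15.
Molecular formula: C8H15ClFNO2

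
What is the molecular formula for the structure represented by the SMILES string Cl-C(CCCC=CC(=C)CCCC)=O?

Heavy atoms from the SMILES: 12 C, 1 Cl, 1 O.
Implicit hydrogens by atom environment:
  7 × C: 2 H each → 14
  2 × C: 1 H each → 2
  2 × C: no H
  1 × C: 3 H
  1 × Cl: no H
  1 × O: no H
  Total hydrogens = 19.
Molecular formula: C12H19ClO

C12H19ClO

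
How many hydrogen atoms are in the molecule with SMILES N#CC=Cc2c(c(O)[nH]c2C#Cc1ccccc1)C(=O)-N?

Hydrogens are implicit in SMILES; fill each atom to its normal valence:
  5 × C (aromatic): 1 H each → 5
  5 × C (aromatic): no H
  4 × C: no H
  2 × C: 1 H each → 2
  1 × N: 2 H
  1 × N (aromatic): 1 H
  1 × N: no H
  1 × O: 1 H
  1 × O: no H
  Total hydrogens = 11.

11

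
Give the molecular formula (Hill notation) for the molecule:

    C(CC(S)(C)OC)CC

C7H16OS

Heavy atoms from the SMILES: 7 C, 1 O, 1 S.
Implicit hydrogens by atom environment:
  3 × C: 3 H each → 9
  3 × C: 2 H each → 6
  1 × C: no H
  1 × O: no H
  1 × S: 1 H
  Total hydrogens = 16.
Molecular formula: C7H16OS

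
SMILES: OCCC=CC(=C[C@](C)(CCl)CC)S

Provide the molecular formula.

Heavy atoms from the SMILES: 11 C, 1 Cl, 1 O, 1 S.
Implicit hydrogens by atom environment:
  4 × C: 2 H each → 8
  3 × C: 1 H each → 3
  2 × C: 3 H each → 6
  2 × C: no H
  1 × Cl: no H
  1 × O: 1 H
  1 × S: 1 H
  Total hydrogens = 19.
Molecular formula: C11H19ClOS

C11H19ClOS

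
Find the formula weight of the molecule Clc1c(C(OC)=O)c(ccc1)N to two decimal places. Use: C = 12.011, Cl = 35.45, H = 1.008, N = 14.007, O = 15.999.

Molecular formula: C8H8ClNO2.
M = 8×12.011 + 1×35.45 + 8×1.008 + 1×14.007 + 2×15.999 = 185.61 g/mol.

185.61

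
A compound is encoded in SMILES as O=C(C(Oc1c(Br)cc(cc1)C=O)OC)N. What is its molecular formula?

Heavy atoms from the SMILES: 1 Br, 10 C, 1 N, 4 O.
Implicit hydrogens by atom environment:
  4 × O: no H
  3 × C (aromatic): 1 H each → 3
  3 × C (aromatic): no H
  2 × C: 1 H each → 2
  1 × Br: no H
  1 × C: 3 H
  1 × C: no H
  1 × N: 2 H
  Total hydrogens = 10.
Molecular formula: C10H10BrNO4

C10H10BrNO4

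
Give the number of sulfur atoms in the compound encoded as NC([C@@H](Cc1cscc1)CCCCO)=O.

The symbol for sulfur appears 1 time in the SMILES.

1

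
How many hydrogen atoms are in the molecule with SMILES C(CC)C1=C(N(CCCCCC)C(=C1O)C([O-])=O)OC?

Hydrogens are implicit in SMILES; fill each atom to its normal valence:
  7 × C: 2 H each → 14
  4 × C (aromatic): no H
  3 × C: 3 H each → 9
  2 × O: no H
  1 × C: no H
  1 × N (aromatic): no H
  1 × O: 1 H
  1 × O (charge -1): no H
  Total hydrogens = 24.

24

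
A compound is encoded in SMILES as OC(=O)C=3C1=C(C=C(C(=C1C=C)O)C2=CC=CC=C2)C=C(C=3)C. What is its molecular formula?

Heavy atoms from the SMILES: 20 C, 3 O.
Implicit hydrogens by atom environment:
  8 × C (aromatic): 1 H each → 8
  8 × C (aromatic): no H
  2 × O: 1 H each → 2
  1 × C: 3 H
  1 × C: 2 H
  1 × C: 1 H
  1 × C: no H
  1 × O: no H
  Total hydrogens = 16.
Molecular formula: C20H16O3

C20H16O3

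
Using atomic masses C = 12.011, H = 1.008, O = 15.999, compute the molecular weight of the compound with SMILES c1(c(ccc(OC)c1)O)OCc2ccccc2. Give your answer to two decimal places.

Molecular formula: C14H14O3.
M = 14×12.011 + 14×1.008 + 3×15.999 = 230.26 g/mol.

230.26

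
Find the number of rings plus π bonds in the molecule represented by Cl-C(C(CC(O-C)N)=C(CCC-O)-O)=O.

2

Molecular formula from the SMILES: C9H16ClNO4.
DoU = (2C + 2 + N − H − X)/2 = (2·9 + 2 + 1 − 16 − 1)/2 = 4/2 = 2.
(Structurally: 0 ring(s) + 2 π bond(s) = 2.)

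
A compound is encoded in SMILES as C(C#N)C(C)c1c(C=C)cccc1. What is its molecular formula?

C12H13N

Heavy atoms from the SMILES: 12 C, 1 N.
Implicit hydrogens by atom environment:
  4 × C (aromatic): 1 H each → 4
  2 × C: 2 H each → 4
  2 × C: 1 H each → 2
  2 × C (aromatic): no H
  1 × C: 3 H
  1 × C: no H
  1 × N: no H
  Total hydrogens = 13.
Molecular formula: C12H13N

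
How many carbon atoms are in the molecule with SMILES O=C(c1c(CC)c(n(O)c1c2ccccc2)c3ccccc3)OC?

The symbol for carbon appears 20 times in the SMILES. Lowercase c denotes aromatic carbon and counts toward C.

20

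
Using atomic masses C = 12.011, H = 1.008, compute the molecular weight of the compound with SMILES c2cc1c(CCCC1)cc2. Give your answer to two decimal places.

Molecular formula: C10H12.
M = 10×12.011 + 12×1.008 = 132.21 g/mol.

132.21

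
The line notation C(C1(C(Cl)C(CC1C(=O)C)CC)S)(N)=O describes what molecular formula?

Heavy atoms from the SMILES: 10 C, 1 Cl, 1 N, 2 O, 1 S.
Implicit hydrogens by atom environment:
  3 × C: 1 H each → 3
  3 × C: no H
  2 × C: 3 H each → 6
  2 × C: 2 H each → 4
  2 × O: no H
  1 × Cl: no H
  1 × N: 2 H
  1 × S: 1 H
  Total hydrogens = 16.
Molecular formula: C10H16ClNO2S

C10H16ClNO2S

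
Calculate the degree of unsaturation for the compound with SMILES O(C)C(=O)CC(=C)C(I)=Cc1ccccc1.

7

Molecular formula from the SMILES: C13H13IO2.
DoU = (2C + 2 + N − H − X)/2 = (2·13 + 2 + 0 − 13 − 1)/2 = 14/2 = 7.
(Structurally: 1 ring(s) + 6 π bond(s) = 7.)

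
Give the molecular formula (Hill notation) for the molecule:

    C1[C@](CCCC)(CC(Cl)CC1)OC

C11H21ClO

Heavy atoms from the SMILES: 11 C, 1 Cl, 1 O.
Implicit hydrogens by atom environment:
  7 × C: 2 H each → 14
  2 × C: 3 H each → 6
  1 × C: 1 H
  1 × C: no H
  1 × Cl: no H
  1 × O: no H
  Total hydrogens = 21.
Molecular formula: C11H21ClO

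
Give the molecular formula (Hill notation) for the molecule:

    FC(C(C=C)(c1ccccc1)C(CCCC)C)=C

Heavy atoms from the SMILES: 17 C, 1 F.
Implicit hydrogens by atom environment:
  5 × C: 2 H each → 10
  5 × C (aromatic): 1 H each → 5
  2 × C: 3 H each → 6
  2 × C: 1 H each → 2
  2 × C: no H
  1 × C (aromatic): no H
  1 × F: no H
  Total hydrogens = 23.
Molecular formula: C17H23F

C17H23F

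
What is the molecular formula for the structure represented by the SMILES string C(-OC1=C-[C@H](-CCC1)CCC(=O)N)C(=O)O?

C11H17NO4

Heavy atoms from the SMILES: 11 C, 1 N, 4 O.
Implicit hydrogens by atom environment:
  6 × C: 2 H each → 12
  3 × C: no H
  3 × O: no H
  2 × C: 1 H each → 2
  1 × N: 2 H
  1 × O: 1 H
  Total hydrogens = 17.
Molecular formula: C11H17NO4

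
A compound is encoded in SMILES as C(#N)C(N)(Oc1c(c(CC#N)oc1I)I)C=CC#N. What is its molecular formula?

Heavy atoms from the SMILES: 11 C, 2 I, 4 N, 2 O.
Implicit hydrogens by atom environment:
  4 × C (aromatic): no H
  4 × C: no H
  3 × N: no H
  2 × C: 1 H each → 2
  2 × I: no H
  1 × C: 2 H
  1 × N: 2 H
  1 × O (aromatic): no H
  1 × O: no H
  Total hydrogens = 6.
Molecular formula: C11H6I2N4O2

C11H6I2N4O2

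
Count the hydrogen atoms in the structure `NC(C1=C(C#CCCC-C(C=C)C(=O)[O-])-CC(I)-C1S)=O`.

17

Hydrogens are implicit in SMILES; fill each atom to its normal valence:
  6 × C: no H
  5 × C: 2 H each → 10
  4 × C: 1 H each → 4
  2 × O: no H
  1 × I: no H
  1 × N: 2 H
  1 × O (charge -1): no H
  1 × S: 1 H
  Total hydrogens = 17.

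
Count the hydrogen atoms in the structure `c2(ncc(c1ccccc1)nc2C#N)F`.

Hydrogens are implicit in SMILES; fill each atom to its normal valence:
  6 × C (aromatic): 1 H each → 6
  4 × C (aromatic): no H
  2 × N (aromatic): no H
  1 × C: no H
  1 × F: no H
  1 × N: no H
  Total hydrogens = 6.

6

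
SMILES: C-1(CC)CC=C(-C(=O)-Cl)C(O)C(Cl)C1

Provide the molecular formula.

Heavy atoms from the SMILES: 10 C, 2 Cl, 2 O.
Implicit hydrogens by atom environment:
  4 × C: 1 H each → 4
  3 × C: 2 H each → 6
  2 × C: no H
  2 × Cl: no H
  1 × C: 3 H
  1 × O: 1 H
  1 × O: no H
  Total hydrogens = 14.
Molecular formula: C10H14Cl2O2

C10H14Cl2O2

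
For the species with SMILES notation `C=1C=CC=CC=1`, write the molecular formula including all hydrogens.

Heavy atoms from the SMILES: 6 C.
Implicit hydrogens by atom environment:
  6 × C (aromatic): 1 H each → 6
  Total hydrogens = 6.
Molecular formula: C6H6

C6H6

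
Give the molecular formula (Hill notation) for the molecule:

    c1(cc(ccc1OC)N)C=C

C9H11NO

Heavy atoms from the SMILES: 9 C, 1 N, 1 O.
Implicit hydrogens by atom environment:
  3 × C (aromatic): 1 H each → 3
  3 × C (aromatic): no H
  1 × C: 3 H
  1 × C: 2 H
  1 × C: 1 H
  1 × N: 2 H
  1 × O: no H
  Total hydrogens = 11.
Molecular formula: C9H11NO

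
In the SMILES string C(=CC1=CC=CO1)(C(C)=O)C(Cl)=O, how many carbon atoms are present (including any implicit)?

The symbol for carbon appears 9 times in the SMILES. (Cl is a single chlorine, not C + l.)

9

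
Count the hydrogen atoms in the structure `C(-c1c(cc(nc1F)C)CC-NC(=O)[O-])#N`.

9

Hydrogens are implicit in SMILES; fill each atom to its normal valence:
  4 × C (aromatic): no H
  2 × C: 2 H each → 4
  2 × C: no H
  1 × C: 3 H
  1 × C (aromatic): 1 H
  1 × F: no H
  1 × N: 1 H
  1 × N (aromatic): no H
  1 × N: no H
  1 × O: no H
  1 × O (charge -1): no H
  Total hydrogens = 9.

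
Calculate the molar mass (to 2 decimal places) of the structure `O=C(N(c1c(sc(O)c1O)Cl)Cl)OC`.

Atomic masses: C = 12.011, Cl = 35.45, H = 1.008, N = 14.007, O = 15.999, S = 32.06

Molecular formula: C6H5Cl2NO4S.
M = 6×12.011 + 2×35.45 + 5×1.008 + 1×14.007 + 4×15.999 + 1×32.06 = 258.07 g/mol.

258.07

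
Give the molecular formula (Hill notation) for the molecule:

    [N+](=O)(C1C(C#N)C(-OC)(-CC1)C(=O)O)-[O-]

Heavy atoms from the SMILES: 8 C, 2 N, 5 O.
Implicit hydrogens by atom environment:
  3 × C: no H
  3 × O: no H
  2 × C: 2 H each → 4
  2 × C: 1 H each → 2
  1 × C: 3 H
  1 × N (charge +1): no H
  1 × N: no H
  1 × O: 1 H
  1 × O (charge -1): no H
  Total hydrogens = 10.
Molecular formula: C8H10N2O5

C8H10N2O5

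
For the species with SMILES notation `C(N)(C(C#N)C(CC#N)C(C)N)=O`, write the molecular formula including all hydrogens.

C8H12N4O

Heavy atoms from the SMILES: 8 C, 4 N, 1 O.
Implicit hydrogens by atom environment:
  3 × C: 1 H each → 3
  3 × C: no H
  2 × N: 2 H each → 4
  2 × N: no H
  1 × C: 3 H
  1 × C: 2 H
  1 × O: no H
  Total hydrogens = 12.
Molecular formula: C8H12N4O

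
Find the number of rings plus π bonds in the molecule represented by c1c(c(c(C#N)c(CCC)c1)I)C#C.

8

Molecular formula from the SMILES: C12H10IN.
DoU = (2C + 2 + N − H − X)/2 = (2·12 + 2 + 1 − 10 − 1)/2 = 16/2 = 8.
(Structurally: 1 ring(s) + 7 π bond(s) = 8.)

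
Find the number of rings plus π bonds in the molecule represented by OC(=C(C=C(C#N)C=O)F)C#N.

7

Molecular formula from the SMILES: C7H3FN2O2.
DoU = (2C + 2 + N − H − X)/2 = (2·7 + 2 + 2 − 3 − 1)/2 = 14/2 = 7.
(Structurally: 0 ring(s) + 7 π bond(s) = 7.)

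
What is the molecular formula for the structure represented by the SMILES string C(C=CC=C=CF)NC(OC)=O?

C8H10FNO2

Heavy atoms from the SMILES: 8 C, 1 F, 1 N, 2 O.
Implicit hydrogens by atom environment:
  4 × C: 1 H each → 4
  2 × C: no H
  2 × O: no H
  1 × C: 3 H
  1 × C: 2 H
  1 × F: no H
  1 × N: 1 H
  Total hydrogens = 10.
Molecular formula: C8H10FNO2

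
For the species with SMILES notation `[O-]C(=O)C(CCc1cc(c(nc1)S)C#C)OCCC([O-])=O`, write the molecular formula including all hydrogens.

[C14H13NO5S]2-

Heavy atoms from the SMILES: 14 C, 1 N, 5 O, 1 S.
Implicit hydrogens by atom environment:
  4 × C: 2 H each → 8
  3 × C (aromatic): no H
  3 × C: no H
  3 × O: no H
  2 × C (aromatic): 1 H each → 2
  2 × C: 1 H each → 2
  2 × O (charge -1): no H
  1 × N (aromatic): no H
  1 × S: 1 H
  Total hydrogens = 13.
Net charge -2.
Molecular formula: [C14H13NO5S]2-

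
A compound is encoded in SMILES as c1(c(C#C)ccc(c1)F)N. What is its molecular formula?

C8H6FN

Heavy atoms from the SMILES: 8 C, 1 F, 1 N.
Implicit hydrogens by atom environment:
  3 × C (aromatic): 1 H each → 3
  3 × C (aromatic): no H
  1 × C: 1 H
  1 × C: no H
  1 × F: no H
  1 × N: 2 H
  Total hydrogens = 6.
Molecular formula: C8H6FN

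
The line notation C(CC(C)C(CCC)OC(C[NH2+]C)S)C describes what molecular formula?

C12H28NOS+

Heavy atoms from the SMILES: 12 C, 1 N, 1 O, 1 S.
Implicit hydrogens by atom environment:
  5 × C: 2 H each → 10
  4 × C: 3 H each → 12
  3 × C: 1 H each → 3
  1 × N (charge +1): 2 H
  1 × O: no H
  1 × S: 1 H
  Total hydrogens = 28.
Net charge +1.
Molecular formula: C12H28NOS+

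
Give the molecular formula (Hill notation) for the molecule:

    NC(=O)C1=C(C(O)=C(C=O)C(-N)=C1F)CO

Heavy atoms from the SMILES: 9 C, 1 F, 2 N, 4 O.
Implicit hydrogens by atom environment:
  6 × C (aromatic): no H
  2 × N: 2 H each → 4
  2 × O: 1 H each → 2
  2 × O: no H
  1 × C: 2 H
  1 × C: 1 H
  1 × C: no H
  1 × F: no H
  Total hydrogens = 9.
Molecular formula: C9H9FN2O4

C9H9FN2O4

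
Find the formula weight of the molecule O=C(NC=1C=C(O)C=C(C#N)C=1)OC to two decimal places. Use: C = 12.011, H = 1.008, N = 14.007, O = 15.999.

Molecular formula: C9H8N2O3.
M = 9×12.011 + 8×1.008 + 2×14.007 + 3×15.999 = 192.17 g/mol.

192.17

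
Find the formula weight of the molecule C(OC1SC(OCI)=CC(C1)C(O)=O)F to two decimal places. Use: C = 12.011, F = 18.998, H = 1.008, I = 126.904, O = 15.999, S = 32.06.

Molecular formula: C8H10FIO4S.
M = 8×12.011 + 1×18.998 + 10×1.008 + 1×126.904 + 4×15.999 + 1×32.06 = 348.13 g/mol.

348.13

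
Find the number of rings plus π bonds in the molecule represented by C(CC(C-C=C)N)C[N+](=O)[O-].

Molecular formula from the SMILES: C7H14N2O2.
DoU = (2C + 2 + N − H − X)/2 = (2·7 + 2 + 2 − 14 − 0)/2 = 4/2 = 2.
(Structurally: 0 ring(s) + 2 π bond(s) = 2.)

2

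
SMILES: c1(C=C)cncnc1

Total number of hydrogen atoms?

6

Hydrogens are implicit in SMILES; fill each atom to its normal valence:
  3 × C (aromatic): 1 H each → 3
  2 × N (aromatic): no H
  1 × C: 2 H
  1 × C: 1 H
  1 × C (aromatic): no H
  Total hydrogens = 6.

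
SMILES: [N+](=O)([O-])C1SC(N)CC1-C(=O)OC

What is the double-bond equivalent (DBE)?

Molecular formula from the SMILES: C6H10N2O4S.
DoU = (2C + 2 + N − H − X)/2 = (2·6 + 2 + 2 − 10 − 0)/2 = 6/2 = 3.
(Structurally: 1 ring(s) + 2 π bond(s) = 3.)

3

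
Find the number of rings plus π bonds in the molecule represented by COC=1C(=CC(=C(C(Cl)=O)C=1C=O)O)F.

6

Molecular formula from the SMILES: C9H6ClFO4.
DoU = (2C + 2 + N − H − X)/2 = (2·9 + 2 + 0 − 6 − 2)/2 = 12/2 = 6.
(Structurally: 1 ring(s) + 5 π bond(s) = 6.)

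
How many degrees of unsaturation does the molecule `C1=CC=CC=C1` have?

Molecular formula from the SMILES: C6H6.
DoU = (2C + 2 + N − H − X)/2 = (2·6 + 2 + 0 − 6 − 0)/2 = 8/2 = 4.
(Structurally: 1 ring(s) + 3 π bond(s) = 4.)

4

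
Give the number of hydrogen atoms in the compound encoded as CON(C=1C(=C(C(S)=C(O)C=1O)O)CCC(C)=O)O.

15

Hydrogens are implicit in SMILES; fill each atom to its normal valence:
  6 × C (aromatic): no H
  4 × O: 1 H each → 4
  2 × C: 3 H each → 6
  2 × C: 2 H each → 4
  2 × O: no H
  1 × C: no H
  1 × N: no H
  1 × S: 1 H
  Total hydrogens = 15.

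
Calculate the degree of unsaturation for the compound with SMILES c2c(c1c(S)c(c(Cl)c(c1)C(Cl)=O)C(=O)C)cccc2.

10

Molecular formula from the SMILES: C15H10Cl2O2S.
DoU = (2C + 2 + N − H − X)/2 = (2·15 + 2 + 0 − 10 − 2)/2 = 20/2 = 10.
(Structurally: 2 ring(s) + 8 π bond(s) = 10.)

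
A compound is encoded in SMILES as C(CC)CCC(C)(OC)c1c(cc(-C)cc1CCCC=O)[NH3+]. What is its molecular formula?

Heavy atoms from the SMILES: 19 C, 1 N, 2 O.
Implicit hydrogens by atom environment:
  7 × C: 2 H each → 14
  4 × C: 3 H each → 12
  4 × C (aromatic): no H
  2 × C (aromatic): 1 H each → 2
  2 × O: no H
  1 × C: 1 H
  1 × C: no H
  1 × N (charge +1): 3 H
  Total hydrogens = 32.
Net charge +1.
Molecular formula: C19H32NO2+

C19H32NO2+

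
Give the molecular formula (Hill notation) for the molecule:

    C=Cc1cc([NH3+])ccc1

C8H10N+

Heavy atoms from the SMILES: 8 C, 1 N.
Implicit hydrogens by atom environment:
  4 × C (aromatic): 1 H each → 4
  2 × C (aromatic): no H
  1 × C: 2 H
  1 × C: 1 H
  1 × N (charge +1): 3 H
  Total hydrogens = 10.
Net charge +1.
Molecular formula: C8H10N+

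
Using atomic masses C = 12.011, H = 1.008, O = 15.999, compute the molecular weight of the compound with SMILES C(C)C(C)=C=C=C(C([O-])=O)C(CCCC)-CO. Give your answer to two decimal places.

237.32

Molecular formula: C14H21O3-.
M = 14×12.011 + 21×1.008 + 3×15.999 = 237.32 g/mol.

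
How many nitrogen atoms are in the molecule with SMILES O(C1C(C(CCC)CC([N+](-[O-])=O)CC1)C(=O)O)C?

The symbol for nitrogen appears 1 time in the SMILES.

1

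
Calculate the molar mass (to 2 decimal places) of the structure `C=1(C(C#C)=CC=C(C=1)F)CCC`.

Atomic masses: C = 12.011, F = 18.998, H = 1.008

162.21

Molecular formula: C11H11F.
M = 11×12.011 + 1×18.998 + 11×1.008 = 162.21 g/mol.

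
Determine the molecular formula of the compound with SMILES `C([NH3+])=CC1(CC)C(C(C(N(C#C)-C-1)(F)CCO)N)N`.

Heavy atoms from the SMILES: 13 C, 1 F, 4 N, 1 O.
Implicit hydrogens by atom environment:
  5 × C: 1 H each → 5
  4 × C: 2 H each → 8
  3 × C: no H
  2 × N: 2 H each → 4
  1 × C: 3 H
  1 × F: no H
  1 × N (charge +1): 3 H
  1 × N: no H
  1 × O: 1 H
  Total hydrogens = 24.
Net charge +1.
Molecular formula: C13H24FN4O+

C13H24FN4O+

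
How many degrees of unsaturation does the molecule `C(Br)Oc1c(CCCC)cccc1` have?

4

Molecular formula from the SMILES: C11H15BrO.
DoU = (2C + 2 + N − H − X)/2 = (2·11 + 2 + 0 − 15 − 1)/2 = 8/2 = 4.
(Structurally: 1 ring(s) + 3 π bond(s) = 4.)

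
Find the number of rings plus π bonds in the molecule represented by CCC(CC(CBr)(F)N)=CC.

1

Molecular formula from the SMILES: C8H15BrFN.
DoU = (2C + 2 + N − H − X)/2 = (2·8 + 2 + 1 − 15 − 2)/2 = 2/2 = 1.
(Structurally: 0 ring(s) + 1 π bond(s) = 1.)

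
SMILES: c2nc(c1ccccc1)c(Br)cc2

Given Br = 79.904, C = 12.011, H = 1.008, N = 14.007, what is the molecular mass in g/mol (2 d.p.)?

234.10

Molecular formula: C11H8BrN.
M = 1×79.904 + 11×12.011 + 8×1.008 + 1×14.007 = 234.10 g/mol.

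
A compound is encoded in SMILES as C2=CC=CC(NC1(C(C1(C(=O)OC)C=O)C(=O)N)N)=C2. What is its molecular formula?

Heavy atoms from the SMILES: 13 C, 3 N, 4 O.
Implicit hydrogens by atom environment:
  5 × C (aromatic): 1 H each → 5
  4 × C: no H
  4 × O: no H
  2 × C: 1 H each → 2
  2 × N: 2 H each → 4
  1 × C: 3 H
  1 × C (aromatic): no H
  1 × N: 1 H
  Total hydrogens = 15.
Molecular formula: C13H15N3O4

C13H15N3O4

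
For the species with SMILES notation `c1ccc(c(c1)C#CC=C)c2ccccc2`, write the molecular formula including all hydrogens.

C16H12

Heavy atoms from the SMILES: 16 C.
Implicit hydrogens by atom environment:
  9 × C (aromatic): 1 H each → 9
  3 × C (aromatic): no H
  2 × C: no H
  1 × C: 2 H
  1 × C: 1 H
  Total hydrogens = 12.
Molecular formula: C16H12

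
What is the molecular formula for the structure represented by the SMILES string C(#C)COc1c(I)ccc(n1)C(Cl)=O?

Heavy atoms from the SMILES: 9 C, 1 Cl, 1 I, 1 N, 2 O.
Implicit hydrogens by atom environment:
  3 × C (aromatic): no H
  2 × C (aromatic): 1 H each → 2
  2 × C: no H
  2 × O: no H
  1 × C: 2 H
  1 × C: 1 H
  1 × Cl: no H
  1 × I: no H
  1 × N (aromatic): no H
  Total hydrogens = 5.
Molecular formula: C9H5ClINO2

C9H5ClINO2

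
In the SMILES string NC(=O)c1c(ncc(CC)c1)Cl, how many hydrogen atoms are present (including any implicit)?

Hydrogens are implicit in SMILES; fill each atom to its normal valence:
  3 × C (aromatic): no H
  2 × C (aromatic): 1 H each → 2
  1 × C: 3 H
  1 × C: 2 H
  1 × C: no H
  1 × Cl: no H
  1 × N: 2 H
  1 × N (aromatic): no H
  1 × O: no H
  Total hydrogens = 9.

9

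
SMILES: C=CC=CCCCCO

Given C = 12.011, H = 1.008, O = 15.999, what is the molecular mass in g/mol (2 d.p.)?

Molecular formula: C8H14O.
M = 8×12.011 + 14×1.008 + 1×15.999 = 126.20 g/mol.

126.20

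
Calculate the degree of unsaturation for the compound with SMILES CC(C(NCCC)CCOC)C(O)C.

Molecular formula from the SMILES: C11H25NO2.
DoU = (2C + 2 + N − H − X)/2 = (2·11 + 2 + 1 − 25 − 0)/2 = 0/2 = 0.
(Structurally: 0 ring(s) + 0 π bond(s) = 0.)

0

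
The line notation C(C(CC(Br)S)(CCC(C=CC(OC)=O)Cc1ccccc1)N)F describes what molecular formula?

C18H25BrFNO2S

Heavy atoms from the SMILES: 1 Br, 18 C, 1 F, 1 N, 2 O, 1 S.
Implicit hydrogens by atom environment:
  5 × C: 2 H each → 10
  5 × C (aromatic): 1 H each → 5
  4 × C: 1 H each → 4
  2 × C: no H
  2 × O: no H
  1 × Br: no H
  1 × C: 3 H
  1 × C (aromatic): no H
  1 × F: no H
  1 × N: 2 H
  1 × S: 1 H
  Total hydrogens = 25.
Molecular formula: C18H25BrFNO2S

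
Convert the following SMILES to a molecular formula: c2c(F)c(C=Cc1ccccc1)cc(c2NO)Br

C14H11BrFNO

Heavy atoms from the SMILES: 1 Br, 14 C, 1 F, 1 N, 1 O.
Implicit hydrogens by atom environment:
  7 × C (aromatic): 1 H each → 7
  5 × C (aromatic): no H
  2 × C: 1 H each → 2
  1 × Br: no H
  1 × F: no H
  1 × N: 1 H
  1 × O: 1 H
  Total hydrogens = 11.
Molecular formula: C14H11BrFNO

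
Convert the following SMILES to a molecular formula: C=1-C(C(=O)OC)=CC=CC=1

C8H8O2

Heavy atoms from the SMILES: 8 C, 2 O.
Implicit hydrogens by atom environment:
  5 × C (aromatic): 1 H each → 5
  2 × O: no H
  1 × C: 3 H
  1 × C (aromatic): no H
  1 × C: no H
  Total hydrogens = 8.
Molecular formula: C8H8O2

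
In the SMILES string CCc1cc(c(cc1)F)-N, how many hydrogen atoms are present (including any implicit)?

Hydrogens are implicit in SMILES; fill each atom to its normal valence:
  3 × C (aromatic): 1 H each → 3
  3 × C (aromatic): no H
  1 × C: 3 H
  1 × C: 2 H
  1 × F: no H
  1 × N: 2 H
  Total hydrogens = 10.

10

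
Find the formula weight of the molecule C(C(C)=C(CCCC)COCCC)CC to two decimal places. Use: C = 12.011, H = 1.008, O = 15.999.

212.38

Molecular formula: C14H28O.
M = 14×12.011 + 28×1.008 + 1×15.999 = 212.38 g/mol.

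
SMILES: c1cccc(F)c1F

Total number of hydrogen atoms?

Hydrogens are implicit in SMILES; fill each atom to its normal valence:
  4 × C (aromatic): 1 H each → 4
  2 × C (aromatic): no H
  2 × F: no H
  Total hydrogens = 4.

4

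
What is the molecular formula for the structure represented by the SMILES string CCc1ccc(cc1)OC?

Heavy atoms from the SMILES: 9 C, 1 O.
Implicit hydrogens by atom environment:
  4 × C (aromatic): 1 H each → 4
  2 × C: 3 H each → 6
  2 × C (aromatic): no H
  1 × C: 2 H
  1 × O: no H
  Total hydrogens = 12.
Molecular formula: C9H12O

C9H12O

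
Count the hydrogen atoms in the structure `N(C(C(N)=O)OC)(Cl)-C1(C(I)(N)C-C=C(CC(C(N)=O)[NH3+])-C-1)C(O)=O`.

22

Hydrogens are implicit in SMILES; fill each atom to its normal valence:
  6 × C: no H
  4 × O: no H
  3 × C: 2 H each → 6
  3 × C: 1 H each → 3
  3 × N: 2 H each → 6
  1 × C: 3 H
  1 × Cl: no H
  1 × I: no H
  1 × N (charge +1): 3 H
  1 × N: no H
  1 × O: 1 H
  Total hydrogens = 22.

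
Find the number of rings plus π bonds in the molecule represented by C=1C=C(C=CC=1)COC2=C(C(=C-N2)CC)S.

Molecular formula from the SMILES: C13H15NOS.
DoU = (2C + 2 + N − H − X)/2 = (2·13 + 2 + 1 − 15 − 0)/2 = 14/2 = 7.
(Structurally: 2 ring(s) + 5 π bond(s) = 7.)

7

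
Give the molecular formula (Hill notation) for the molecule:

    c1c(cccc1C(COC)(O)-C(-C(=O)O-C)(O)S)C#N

Heavy atoms from the SMILES: 13 C, 1 N, 5 O, 1 S.
Implicit hydrogens by atom environment:
  4 × C (aromatic): 1 H each → 4
  4 × C: no H
  3 × O: no H
  2 × C: 3 H each → 6
  2 × C (aromatic): no H
  2 × O: 1 H each → 2
  1 × C: 2 H
  1 × N: no H
  1 × S: 1 H
  Total hydrogens = 15.
Molecular formula: C13H15NO5S

C13H15NO5S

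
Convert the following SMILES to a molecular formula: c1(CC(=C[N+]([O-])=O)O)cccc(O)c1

Heavy atoms from the SMILES: 9 C, 1 N, 4 O.
Implicit hydrogens by atom environment:
  4 × C (aromatic): 1 H each → 4
  2 × C (aromatic): no H
  2 × O: 1 H each → 2
  1 × C: 2 H
  1 × C: 1 H
  1 × C: no H
  1 × N (charge +1): no H
  1 × O: no H
  1 × O (charge -1): no H
  Total hydrogens = 9.
Molecular formula: C9H9NO4

C9H9NO4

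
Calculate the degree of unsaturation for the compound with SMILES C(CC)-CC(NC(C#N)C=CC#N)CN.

5

Molecular formula from the SMILES: C11H18N4.
DoU = (2C + 2 + N − H − X)/2 = (2·11 + 2 + 4 − 18 − 0)/2 = 10/2 = 5.
(Structurally: 0 ring(s) + 5 π bond(s) = 5.)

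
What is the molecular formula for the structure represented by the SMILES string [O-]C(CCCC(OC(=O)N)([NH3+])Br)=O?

Heavy atoms from the SMILES: 1 Br, 6 C, 2 N, 4 O.
Implicit hydrogens by atom environment:
  3 × C: 2 H each → 6
  3 × C: no H
  3 × O: no H
  1 × Br: no H
  1 × N (charge +1): 3 H
  1 × N: 2 H
  1 × O (charge -1): no H
  Total hydrogens = 11.
Molecular formula: C6H11BrN2O4

C6H11BrN2O4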